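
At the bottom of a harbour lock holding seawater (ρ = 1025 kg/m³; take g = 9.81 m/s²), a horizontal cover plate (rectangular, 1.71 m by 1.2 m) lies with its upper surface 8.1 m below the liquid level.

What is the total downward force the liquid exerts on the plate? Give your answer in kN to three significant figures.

γ = ρg = 1025 × 9.81 / 1000 = 10.05525 kN/m³.
The plate is horizontal, so pressure is uniform at p = γ·h = 10.05525 × 8.1 = 81.4475 kN/m².
A = 1.71 × 1.2 = 2.052 m².
F = p·A = 81.4475 × 2.052 = 167.13 kN.

F ≈ 167 kN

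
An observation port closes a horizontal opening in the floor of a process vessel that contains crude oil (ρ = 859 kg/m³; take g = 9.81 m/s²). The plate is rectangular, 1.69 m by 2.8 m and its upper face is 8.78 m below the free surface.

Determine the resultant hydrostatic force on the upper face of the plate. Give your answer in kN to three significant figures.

γ = ρg = 859 × 9.81 / 1000 = 8.42679 kN/m³.
The plate is horizontal, so pressure is uniform at p = γ·h = 8.42679 × 8.78 = 73.9872 kN/m².
A = 1.69 × 2.8 = 4.732 m².
F = p·A = 73.9872 × 4.732 = 350.107 kN.

F ≈ 350 kN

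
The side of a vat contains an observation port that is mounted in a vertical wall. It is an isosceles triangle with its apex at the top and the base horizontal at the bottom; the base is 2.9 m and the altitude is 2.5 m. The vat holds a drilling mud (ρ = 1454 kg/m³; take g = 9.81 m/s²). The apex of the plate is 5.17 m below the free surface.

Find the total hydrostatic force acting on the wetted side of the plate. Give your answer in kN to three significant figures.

F ≈ 353 kN

γ = ρg = 1454 × 9.81 / 1000 = 14.26374 kN/m³.
With the apex up, the centroid sits 2h/3 = 2 × 2.5/3 = 1.66667 m below the apex, so the centroid depth is h_c = 5.17 + 1.66667 = 6.83667 m.
A = ½ × 2.9 × 2.5 = 3.625 m².
Resultant F = γ·h_c·A = 14.26374 × 6.83667 × 3.625 = 353.497 kN.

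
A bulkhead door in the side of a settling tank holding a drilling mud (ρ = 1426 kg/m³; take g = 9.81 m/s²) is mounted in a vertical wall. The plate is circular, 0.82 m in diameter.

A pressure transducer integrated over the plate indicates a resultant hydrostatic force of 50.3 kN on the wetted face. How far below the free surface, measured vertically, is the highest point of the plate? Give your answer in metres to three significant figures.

γ = ρg = 1426 × 9.81 / 1000 = 13.98906 kN/m³.
A = π(0.41)² = 0.528102 m².
From F = γ·h_c·A, the centroid depth is h_c = 50.3/(13.98906 × 0.528102) = 6.80866 m.
The centroid is at the centre, 0.41 m below the top of the plate, so the highest point sits at h_top = 6.80866 − 0.41 = 6.39866 m below the surface.

d_top ≈ 6.40 m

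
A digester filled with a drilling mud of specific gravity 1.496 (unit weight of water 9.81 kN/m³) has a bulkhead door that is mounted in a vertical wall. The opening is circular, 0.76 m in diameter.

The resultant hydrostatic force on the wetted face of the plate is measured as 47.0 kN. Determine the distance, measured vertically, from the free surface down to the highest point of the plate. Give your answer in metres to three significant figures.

γ = 1.496 × 9.81 = 14.67576 kN/m³.
A = π(0.38)² = 0.453646 m².
From F = γ·h_c·A, the centroid depth is h_c = 47.0/(14.67576 × 0.453646) = 7.0596 m.
The centroid is at the centre, 0.38 m below the top of the plate, so the highest point sits at h_top = 7.0596 − 0.38 = 6.6796 m below the surface.

d_top ≈ 6.68 m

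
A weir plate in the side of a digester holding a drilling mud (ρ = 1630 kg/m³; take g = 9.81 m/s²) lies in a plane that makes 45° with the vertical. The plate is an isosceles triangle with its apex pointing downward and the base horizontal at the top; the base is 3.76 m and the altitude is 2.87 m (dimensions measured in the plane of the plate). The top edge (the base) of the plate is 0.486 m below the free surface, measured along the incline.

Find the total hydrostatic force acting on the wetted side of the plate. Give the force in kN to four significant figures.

F ≈ 88.01 kN

γ = ρg = 1630 × 9.81 / 1000 = 15.9903 kN/m³.
The plate makes 45° with the vertical, i.e. θ = 90° − 45° = 45° to the horizontal. Measuring y along the incline from the free-surface line, vertical depth h = y·sinθ with sinθ = 0.707107.
With the apex down, the centroid sits h/3 = 2.87/3 = 0.956667 m below the base (the top edge), so y_c = 0.486 + 0.956667 = 1.44267 m and h_c = 1.44267 × 0.707107 = 1.02012 m.
A = ½ × 3.76 × 2.87 = 5.3956 m².
Resultant F = γ·h_c·A = 15.9903 × 1.02012 × 5.3956 = 88.0132 kN.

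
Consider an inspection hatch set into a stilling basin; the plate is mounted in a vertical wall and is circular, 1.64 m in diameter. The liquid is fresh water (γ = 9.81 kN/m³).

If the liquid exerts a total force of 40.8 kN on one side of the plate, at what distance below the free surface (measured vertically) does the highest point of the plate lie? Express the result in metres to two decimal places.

d_top ≈ 1.15 m

γ = 9.81 kN/m³.
A = π(0.82)² = 2.11241 m².
From F = γ·h_c·A, the centroid depth is h_c = 40.8/(9.81 × 2.11241) = 1.96885 m.
The centroid is at the centre, 0.82 m below the top of the plate, so the highest point sits at h_top = 1.96885 − 0.82 = 1.14885 m below the surface.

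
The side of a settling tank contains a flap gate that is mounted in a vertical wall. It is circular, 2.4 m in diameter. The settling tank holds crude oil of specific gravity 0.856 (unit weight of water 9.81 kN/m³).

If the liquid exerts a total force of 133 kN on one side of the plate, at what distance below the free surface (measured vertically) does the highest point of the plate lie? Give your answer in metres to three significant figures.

γ = 0.856 × 9.81 = 8.39736 kN/m³.
A = π(1.2)² = 4.52389 m².
From F = γ·h_c·A, the centroid depth is h_c = 133/(8.39736 × 4.52389) = 3.50104 m.
The centroid is at the centre, 1.2 m below the top of the plate, so the highest point sits at h_top = 3.50104 − 1.2 = 2.30104 m below the surface.

d_top ≈ 2.30 m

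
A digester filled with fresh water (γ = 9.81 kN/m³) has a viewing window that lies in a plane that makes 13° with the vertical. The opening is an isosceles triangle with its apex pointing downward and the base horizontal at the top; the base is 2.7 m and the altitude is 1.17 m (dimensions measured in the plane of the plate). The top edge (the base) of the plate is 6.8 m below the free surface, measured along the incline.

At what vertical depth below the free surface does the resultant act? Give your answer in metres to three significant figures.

h_p = 7.02 m

γ = 9.81 kN/m³.
The plate makes 13° with the vertical, i.e. θ = 90° − 13° = 77° to the horizontal. Measuring y along the incline from the free-surface line, vertical depth h = y·sinθ with sinθ = 0.974370.
With the apex down, the centroid sits h/3 = 1.17/3 = 0.39 m below the base (the top edge), so y_c = 6.8 + 0.39 = 7.19 m and h_c = 7.19 × 0.974370 = 7.00572 m.
A = ½ × 2.7 × 1.17 = 1.5795 m².
Resultant F = γ·h_c·A = 9.81 × 7.00572 × 1.5795 = 108.553 kN.
I_c = b·h³/36 = 2.7 × 1.17³/36 = 0.120121 m⁴.
Centre of pressure: y_p = y_c + I_c/(y_c·A) = 7.19 + 0.120121/(7.19 × 1.5795) = 7.19 + 0.0105772 = 7.20058 m along the plane.
Vertically, h_p = y_p·sinθ = 7.20058 × 0.974370 = 7.01603 m.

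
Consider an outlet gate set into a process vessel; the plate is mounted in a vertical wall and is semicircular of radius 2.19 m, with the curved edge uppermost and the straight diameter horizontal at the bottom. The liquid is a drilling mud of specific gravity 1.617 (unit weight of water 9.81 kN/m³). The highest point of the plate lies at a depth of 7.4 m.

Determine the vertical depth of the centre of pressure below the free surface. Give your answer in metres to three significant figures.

γ = 1.617 × 9.81 = 15.86277 kN/m³.
The centroid lies 4r/(3π) = 0.929465 m above the diameter, so r − 4r/(3π) = 2.19 − 0.929465 = 1.26053 m below the topmost point, so the centroid depth is h_c = 7.4 + 1.26053 = 8.66053 m.
A = πr²/2 = π × 2.19²/2 = 7.5337 m².
Resultant F = γ·h_c·A = 15.86277 × 8.66053 × 7.5337 = 1034.98 kN.
I_c = (π/8 − 8/(9π))·r⁴ = 0.109757 × 2.19⁴ = 2.52469 m⁴.
Centre of pressure: y_p = y_c + I_c/(y_c·A) = 8.66053 + 2.52469/(8.66053 × 7.5337) = 8.66053 + 0.038695 = 8.69923 m along the plane.

h_p = 8.70 m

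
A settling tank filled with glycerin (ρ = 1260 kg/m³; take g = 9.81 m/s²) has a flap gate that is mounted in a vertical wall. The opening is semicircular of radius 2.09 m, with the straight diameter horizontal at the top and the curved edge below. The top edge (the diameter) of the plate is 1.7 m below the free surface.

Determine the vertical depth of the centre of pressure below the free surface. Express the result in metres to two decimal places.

h_p = 2.71 m

γ = ρg = 1260 × 9.81 / 1000 = 12.3606 kN/m³.
The centroid of a semicircle lies 4r/(3π) = 0.887024 m from the diameter, here below the top edge, so the centroid depth is h_c = 1.7 + 0.887024 = 2.58702 m.
A = πr²/2 = π × 2.09²/2 = 6.8614 m².
Resultant F = γ·h_c·A = 12.3606 × 2.58702 × 6.8614 = 219.408 kN.
I_c = (π/8 − 8/(9π))·r⁴ = 0.109757 × 2.09⁴ = 2.0942 m⁴.
Centre of pressure: y_p = y_c + I_c/(y_c·A) = 2.58702 + 2.0942/(2.58702 × 6.8614) = 2.58702 + 0.117979 = 2.705 m along the plane.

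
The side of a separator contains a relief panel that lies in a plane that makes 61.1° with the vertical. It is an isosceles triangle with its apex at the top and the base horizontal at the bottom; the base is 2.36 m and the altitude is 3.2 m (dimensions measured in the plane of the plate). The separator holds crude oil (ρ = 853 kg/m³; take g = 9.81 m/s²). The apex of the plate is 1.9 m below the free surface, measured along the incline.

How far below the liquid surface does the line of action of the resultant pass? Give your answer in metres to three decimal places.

γ = ρg = 853 × 9.81 / 1000 = 8.36793 kN/m³.
The plate makes 61.1° with the vertical, i.e. θ = 90° − 61.1° = 28.9° to the horizontal. Measuring y along the incline from the free-surface line, vertical depth h = y·sinθ with sinθ = 0.483282.
With the apex up, the centroid sits 2h/3 = 2 × 3.2/3 = 2.13333 m below the apex, so y_c = 1.9 + 2.13333 = 4.03333 m and h_c = 4.03333 × 0.483282 = 1.94924 m.
A = ½ × 2.36 × 3.2 = 3.776 m².
Resultant F = γ·h_c·A = 8.36793 × 1.94924 × 3.776 = 61.5907 kN.
I_c = b·h³/36 = 2.36 × 3.2³/36 = 2.14812 m⁴.
Centre of pressure: y_p = y_c + I_c/(y_c·A) = 4.03333 + 2.14812/(4.03333 × 3.776) = 4.03333 + 0.141047 = 4.17438 m along the plane.
Vertically, h_p = y_p·sinθ = 4.17438 × 0.483282 = 2.0174 m.

h_p = 2.017 m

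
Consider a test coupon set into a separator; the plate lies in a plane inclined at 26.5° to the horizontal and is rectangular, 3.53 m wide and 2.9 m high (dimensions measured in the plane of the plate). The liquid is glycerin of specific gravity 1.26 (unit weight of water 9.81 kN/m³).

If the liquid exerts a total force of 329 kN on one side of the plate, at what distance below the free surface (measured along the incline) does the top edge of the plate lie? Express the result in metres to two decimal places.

y_top ≈ 4.38 m

γ = 1.26 × 9.81 = 12.3606 kN/m³.
A = 3.53 × 2.9 = 10.237 m².
From F = γ·h_c·A, the centroid depth is h_c = 329/(12.3606 × 10.237) = 2.60006 m.
Let θ = 26.5° be the plate's angle to the horizontal; measure y along the incline from where the plane meets the free surface. Vertical depth h = y·sinθ with sinθ = 0.446198.
Along the incline, y_c = h_c/sinθ = 2.60006/0.446198 = 5.82714 m.
The centroid lies 2.9/2 = 1.45 m below the top edge, so the top edge sits at y_top = 5.82714 − 1.45 = 4.37714 m along the incline.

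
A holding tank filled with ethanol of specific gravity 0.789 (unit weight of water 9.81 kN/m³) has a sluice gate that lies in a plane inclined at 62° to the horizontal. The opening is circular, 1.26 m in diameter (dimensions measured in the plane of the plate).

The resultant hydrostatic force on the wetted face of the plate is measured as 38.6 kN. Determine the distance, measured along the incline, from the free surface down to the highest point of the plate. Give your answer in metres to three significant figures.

γ = 0.789 × 9.81 = 7.74009 kN/m³.
A = π(0.63)² = 1.2469 m².
From F = γ·h_c·A, the centroid depth is h_c = 38.6/(7.74009 × 1.2469) = 3.99954 m.
Let θ = 62° be the plate's angle to the horizontal; measure y along the incline from where the plane meets the free surface. Vertical depth h = y·sinθ with sinθ = 0.882948.
Along the incline, y_c = h_c/sinθ = 3.99954/0.882948 = 4.52976 m.
The centroid is at the centre, 0.63 m below the top of the plate, so the highest point sits at y_top = 4.52976 − 0.63 = 3.89976 m along the incline.

y_top ≈ 3.90 m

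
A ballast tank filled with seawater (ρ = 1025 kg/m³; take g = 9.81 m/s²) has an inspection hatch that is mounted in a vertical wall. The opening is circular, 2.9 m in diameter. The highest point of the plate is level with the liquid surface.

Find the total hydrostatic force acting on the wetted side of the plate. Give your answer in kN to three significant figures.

γ = ρg = 1025 × 9.81 / 1000 = 10.05525 kN/m³.
The centroid is at the centre, 1.45 m below the top of the plate, so the centroid depth is h_c = 1.45 m.
A = π(1.45)² = 6.6052 m².
Resultant F = γ·h_c·A = 10.05525 × 1.45 × 6.6052 = 96.3046 kN.

F ≈ 96.3 kN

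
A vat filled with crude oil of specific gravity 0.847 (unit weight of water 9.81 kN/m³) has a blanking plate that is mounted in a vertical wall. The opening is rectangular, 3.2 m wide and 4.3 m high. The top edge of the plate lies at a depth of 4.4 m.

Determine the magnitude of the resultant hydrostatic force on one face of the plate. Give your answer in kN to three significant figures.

γ = 0.847 × 9.81 = 8.30907 kN/m³.
The centroid lies 4.3/2 = 2.15 m below the top edge, so the centroid depth is h_c = 4.4 + 2.15 = 6.55 m.
A = 3.2 × 4.3 = 13.76 m².
Resultant F = γ·h_c·A = 8.30907 × 6.55 × 13.76 = 748.88 kN.

F ≈ 749 kN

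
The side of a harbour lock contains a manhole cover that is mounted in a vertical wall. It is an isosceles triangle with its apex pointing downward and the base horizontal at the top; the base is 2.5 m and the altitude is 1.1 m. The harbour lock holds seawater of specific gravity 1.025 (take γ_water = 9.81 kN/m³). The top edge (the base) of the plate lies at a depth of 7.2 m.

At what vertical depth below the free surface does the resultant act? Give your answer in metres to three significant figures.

γ = 1.025 × 9.81 = 10.05525 kN/m³.
With the apex down, the centroid sits h/3 = 1.1/3 = 0.366667 m below the base (the top edge), so the centroid depth is h_c = 7.2 + 0.366667 = 7.56667 m.
A = ½ × 2.5 × 1.1 = 1.375 m².
Resultant F = γ·h_c·A = 10.05525 × 7.56667 × 1.375 = 104.617 kN.
I_c = b·h³/36 = 2.5 × 1.1³/36 = 0.0924306 m⁴.
Centre of pressure: y_p = y_c + I_c/(y_c·A) = 7.56667 + 0.0924306/(7.56667 × 1.375) = 7.56667 + 0.00888399 = 7.57555 m along the plane.

h_p = 7.58 m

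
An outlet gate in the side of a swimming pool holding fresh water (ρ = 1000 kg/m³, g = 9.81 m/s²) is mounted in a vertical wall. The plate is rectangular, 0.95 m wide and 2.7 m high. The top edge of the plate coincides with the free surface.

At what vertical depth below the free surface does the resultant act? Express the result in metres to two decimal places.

h_p = 1.80 m

γ = ρg = 1000 × 9.81 = 9810 N/m³ = 9.81 kN/m³.
The centroid lies 2.7/2 = 1.35 m below the top edge, so the centroid depth is h_c = 1.35 m.
A = 0.95 × 2.7 = 2.565 m².
Resultant F = γ·h_c·A = 9.81 × 1.35 × 2.565 = 33.9696 kN.
I_c = b·h³/12 = 0.95 × 2.7³/12 = 1.55824 m⁴.
Centre of pressure: y_p = y_c + I_c/(y_c·A) = 1.35 + 1.55824/(1.35 × 2.565) = 1.35 + 0.450001 = 1.8 m along the plane.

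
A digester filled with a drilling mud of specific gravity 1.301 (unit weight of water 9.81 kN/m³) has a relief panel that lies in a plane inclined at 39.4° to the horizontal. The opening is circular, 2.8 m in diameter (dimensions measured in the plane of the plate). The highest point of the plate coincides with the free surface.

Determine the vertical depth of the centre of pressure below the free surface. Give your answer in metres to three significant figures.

γ = 1.301 × 9.81 = 12.76281 kN/m³.
Let θ = 39.4° be the plate's angle to the horizontal; measure y along the incline from where the plane meets the free surface. Vertical depth h = y·sinθ with sinθ = 0.634731.
The centroid is at the centre, 1.4 m below the top of the plate, so y_c = 1.4 m and h_c = 1.4 × 0.634731 = 0.888623 m.
A = π(1.4)² = 6.15752 m².
Resultant F = γ·h_c·A = 12.76281 × 0.888623 × 6.15752 = 69.8344 kN.
I_c = πr⁴/4 = π × 1.4⁴/4 = 3.01719 m⁴.
Centre of pressure: y_p = y_c + I_c/(y_c·A) = 1.4 + 3.01719/(1.4 × 6.15752) = 1.4 + 0.350001 = 1.75 m along the plane.
Vertically, h_p = y_p·sinθ = 1.75 × 0.634731 = 1.11078 m.

h_p = 1.11 m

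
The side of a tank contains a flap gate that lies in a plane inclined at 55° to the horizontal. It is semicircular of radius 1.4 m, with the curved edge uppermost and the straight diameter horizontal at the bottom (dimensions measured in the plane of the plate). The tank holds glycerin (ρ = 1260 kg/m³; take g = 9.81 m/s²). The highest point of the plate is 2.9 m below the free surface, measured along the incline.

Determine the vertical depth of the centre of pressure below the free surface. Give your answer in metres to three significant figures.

γ = ρg = 1260 × 9.81 / 1000 = 12.3606 kN/m³.
Let θ = 55° be the plate's angle to the horizontal; measure y along the incline from where the plane meets the free surface. Vertical depth h = y·sinθ with sinθ = 0.819152.
The centroid lies 4r/(3π) = 0.594178 m above the diameter, so r − 4r/(3π) = 1.4 − 0.594178 = 0.805822 m below the topmost point, so y_c = 2.9 + 0.805822 = 3.70582 m and h_c = 3.70582 × 0.819152 = 3.03563 m.
A = πr²/2 = π × 1.4²/2 = 3.07876 m².
Resultant F = γ·h_c·A = 12.3606 × 3.03563 × 3.07876 = 115.522 kN.
I_c = (π/8 − 8/(9π))·r⁴ = 0.109757 × 1.4⁴ = 0.421642 m⁴.
Centre of pressure: y_p = y_c + I_c/(y_c·A) = 3.70582 + 0.421642/(3.70582 × 3.07876) = 3.70582 + 0.0369559 = 3.74278 m along the plane.
Vertically, h_p = y_p·sinθ = 3.74278 × 0.819152 = 3.06591 m.

h_p = 3.07 m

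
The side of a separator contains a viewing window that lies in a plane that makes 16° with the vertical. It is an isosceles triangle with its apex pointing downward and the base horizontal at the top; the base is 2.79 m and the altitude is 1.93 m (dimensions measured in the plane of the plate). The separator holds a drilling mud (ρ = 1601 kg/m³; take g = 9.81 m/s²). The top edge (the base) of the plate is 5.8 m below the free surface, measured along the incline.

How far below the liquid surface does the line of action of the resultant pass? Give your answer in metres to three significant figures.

h_p = 6.22 m

γ = ρg = 1601 × 9.81 / 1000 = 15.70581 kN/m³.
The plate makes 16° with the vertical, i.e. θ = 90° − 16° = 74° to the horizontal. Measuring y along the incline from the free-surface line, vertical depth h = y·sinθ with sinθ = 0.961262.
With the apex down, the centroid sits h/3 = 1.93/3 = 0.643333 m below the base (the top edge), so y_c = 5.8 + 0.643333 = 6.44333 m and h_c = 6.44333 × 0.961262 = 6.19373 m.
A = ½ × 2.79 × 1.93 = 2.69235 m².
Resultant F = γ·h_c·A = 15.70581 × 6.19373 × 2.69235 = 261.905 kN.
I_c = b·h³/36 = 2.79 × 1.93³/36 = 0.557152 m⁴.
Centre of pressure: y_p = y_c + I_c/(y_c·A) = 6.44333 + 0.557152/(6.44333 × 2.69235) = 6.44333 + 0.0321168 = 6.47545 m along the plane.
Vertically, h_p = y_p·sinθ = 6.47545 × 0.961262 = 6.2246 m.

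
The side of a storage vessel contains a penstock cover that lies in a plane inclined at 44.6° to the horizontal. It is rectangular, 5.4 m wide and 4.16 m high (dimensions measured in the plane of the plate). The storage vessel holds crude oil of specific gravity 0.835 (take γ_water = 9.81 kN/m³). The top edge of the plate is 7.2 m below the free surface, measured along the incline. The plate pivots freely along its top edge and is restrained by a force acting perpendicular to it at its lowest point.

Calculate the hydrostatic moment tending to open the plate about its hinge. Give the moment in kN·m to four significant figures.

γ = 0.835 × 9.81 = 8.19135 kN/m³.
Let θ = 44.6° be the plate's angle to the horizontal; measure y along the incline from where the plane meets the free surface. Vertical depth h = y·sinθ with sinθ = 0.702153.
The centroid lies 4.16/2 = 2.08 m below the top edge, so y_c = 7.2 + 2.08 = 9.28 m and h_c = 9.28 × 0.702153 = 6.51598 m.
A = 5.4 × 4.16 = 22.464 m².
Resultant F = γ·h_c·A = 8.19135 × 6.51598 × 22.464 = 1199.01 kN.
I_c = b·h³/12 = 5.4 × 4.16³/12 = 32.3961 m⁴.
Centre of pressure: y_p = y_c + I_c/(y_c·A) = 9.28 + 32.3961/(9.28 × 22.464) = 9.28 + 0.155402 = 9.4354 m along the plane.
The resultant acts 2.08 + 0.155402 = 2.2354 m (along the plate) below the hinge at the top edge, so the moment about the hinge is M = F × 2.2354 = 1199.01 × 2.2354 = 2680.27 kN·m.

M ≈ 2680 kN·m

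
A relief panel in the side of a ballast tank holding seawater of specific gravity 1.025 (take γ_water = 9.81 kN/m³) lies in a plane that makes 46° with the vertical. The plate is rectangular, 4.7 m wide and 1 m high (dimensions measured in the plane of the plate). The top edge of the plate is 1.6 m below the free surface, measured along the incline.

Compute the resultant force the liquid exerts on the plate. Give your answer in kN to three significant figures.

γ = 1.025 × 9.81 = 10.05525 kN/m³.
The plate makes 46° with the vertical, i.e. θ = 90° − 46° = 44° to the horizontal. Measuring y along the incline from the free-surface line, vertical depth h = y·sinθ with sinθ = 0.694658.
The centroid lies 1/2 = 0.5 m below the top edge, so y_c = 1.6 + 0.5 = 2.1 m and h_c = 2.1 × 0.694658 = 1.45878 m.
A = 4.7 × 1 = 4.7 m².
Resultant F = γ·h_c·A = 10.05525 × 1.45878 × 4.7 = 68.9415 kN.

F ≈ 68.9 kN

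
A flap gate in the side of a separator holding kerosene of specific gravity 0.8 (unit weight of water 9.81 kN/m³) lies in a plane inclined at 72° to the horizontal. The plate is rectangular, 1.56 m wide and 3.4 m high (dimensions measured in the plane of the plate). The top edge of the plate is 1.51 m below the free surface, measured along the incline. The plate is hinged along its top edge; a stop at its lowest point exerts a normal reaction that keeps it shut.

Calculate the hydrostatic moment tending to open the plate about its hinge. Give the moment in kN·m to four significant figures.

γ = 0.8 × 9.81 = 7.848 kN/m³.
Let θ = 72° be the plate's angle to the horizontal; measure y along the incline from where the plane meets the free surface. Vertical depth h = y·sinθ with sinθ = 0.951057.
The centroid lies 3.4/2 = 1.7 m below the top edge, so y_c = 1.51 + 1.7 = 3.21 m and h_c = 3.21 × 0.951057 = 3.05289 m.
A = 1.56 × 3.4 = 5.304 m².
Resultant F = γ·h_c·A = 7.848 × 3.05289 × 5.304 = 127.079 kN.
I_c = b·h³/12 = 1.56 × 3.4³/12 = 5.10952 m⁴.
Centre of pressure: y_p = y_c + I_c/(y_c·A) = 3.21 + 5.10952/(3.21 × 5.304) = 3.21 + 0.300104 = 3.5101 m along the plane.
The resultant acts 1.7 + 0.300104 = 2.0001 m (along the plate) below the hinge at the top edge, so the moment about the hinge is M = F × 2.0001 = 127.079 × 2.0001 = 254.171 kN·m.

M ≈ 254.2 kN·m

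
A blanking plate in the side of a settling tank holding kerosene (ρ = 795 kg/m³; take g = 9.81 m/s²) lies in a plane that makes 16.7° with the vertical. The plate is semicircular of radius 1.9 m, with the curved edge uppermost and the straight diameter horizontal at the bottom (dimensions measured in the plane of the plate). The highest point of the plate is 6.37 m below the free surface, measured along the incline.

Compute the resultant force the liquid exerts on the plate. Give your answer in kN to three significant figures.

F ≈ 316 kN

γ = ρg = 795 × 9.81 / 1000 = 7.79895 kN/m³.
The plate makes 16.7° with the vertical, i.e. θ = 90° − 16.7° = 73.3° to the horizontal. Measuring y along the incline from the free-surface line, vertical depth h = y·sinθ with sinθ = 0.957822.
The centroid lies 4r/(3π) = 0.806385 m above the diameter, so r − 4r/(3π) = 1.9 − 0.806385 = 1.09361 m below the topmost point, so y_c = 6.37 + 1.09361 = 7.46361 m and h_c = 7.46361 × 0.957822 = 7.14881 m.
A = πr²/2 = π × 1.9²/2 = 5.67057 m².
Resultant F = γ·h_c·A = 7.79895 × 7.14881 × 5.67057 = 316.152 kN.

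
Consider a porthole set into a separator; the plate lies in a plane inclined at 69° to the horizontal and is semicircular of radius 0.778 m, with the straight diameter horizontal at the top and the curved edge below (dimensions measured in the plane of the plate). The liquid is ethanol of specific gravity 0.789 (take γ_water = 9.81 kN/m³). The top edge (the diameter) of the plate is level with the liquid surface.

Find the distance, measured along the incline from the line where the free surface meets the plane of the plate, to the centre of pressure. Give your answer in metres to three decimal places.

γ = 0.789 × 9.81 = 7.74009 kN/m³.
Let θ = 69° be the plate's angle to the horizontal; measure y along the incline from where the plane meets the free surface. Vertical depth h = y·sinθ with sinθ = 0.933580.
The centroid of a semicircle lies 4r/(3π) = 0.330193 m from the diameter, here below the top edge, so y_c = 0.330193 m and h_c = 0.330193 × 0.933580 = 0.308262 m.
A = πr²/2 = π × 0.778²/2 = 0.950778 m².
Resultant F = γ·h_c·A = 7.74009 × 0.308262 × 0.950778 = 2.26853 kN.
I_c = (π/8 − 8/(9π))·r⁴ = 0.109757 × 0.778⁴ = 0.0402115 m⁴.
Centre of pressure: y_p = y_c + I_c/(y_c·A) = 0.330193 + 0.0402115/(0.330193 × 0.950778) = 0.330193 + 0.128086 = 0.458279 m along the plane.

y_p = 0.458 m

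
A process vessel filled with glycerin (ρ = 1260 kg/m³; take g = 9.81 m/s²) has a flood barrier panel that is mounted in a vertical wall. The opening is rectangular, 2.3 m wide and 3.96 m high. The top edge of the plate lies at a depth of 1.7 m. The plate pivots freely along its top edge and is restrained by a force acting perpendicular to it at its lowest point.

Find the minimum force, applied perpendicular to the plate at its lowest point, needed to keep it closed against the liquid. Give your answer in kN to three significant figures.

P ≈ 244 kN

γ = ρg = 1260 × 9.81 / 1000 = 12.3606 kN/m³.
The centroid lies 3.96/2 = 1.98 m below the top edge, so the centroid depth is h_c = 1.7 + 1.98 = 3.68 m.
A = 2.3 × 3.96 = 9.108 m².
Resultant F = γ·h_c·A = 12.3606 × 3.68 × 9.108 = 414.296 kN.
I_c = b·h³/12 = 2.3 × 3.96³/12 = 11.9023 m⁴.
Centre of pressure: y_p = y_c + I_c/(y_c·A) = 3.68 + 11.9023/(3.68 × 9.108) = 3.68 + 0.355108 = 4.03511 m along the plane.
The resultant acts 1.98 + 0.355108 = 2.33511 m (along the plate) below the hinge at the top edge, so the moment about the hinge is M = F × 2.33511 = 414.296 × 2.33511 = 967.427 kN·m.
A normal force at the bottom, 3.96 m from the hinge, must supply this moment: P = 967.427/3.96 = 244.3 kN.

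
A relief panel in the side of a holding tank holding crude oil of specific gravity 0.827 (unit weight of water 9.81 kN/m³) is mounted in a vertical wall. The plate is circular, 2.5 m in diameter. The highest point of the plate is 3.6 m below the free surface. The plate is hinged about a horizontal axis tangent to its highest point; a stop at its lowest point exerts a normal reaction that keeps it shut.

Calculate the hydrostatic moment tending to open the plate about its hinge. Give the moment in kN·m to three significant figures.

γ = 0.827 × 9.81 = 8.11287 kN/m³.
The centroid is at the centre, 1.25 m below the top of the plate, so the centroid depth is h_c = 3.6 + 1.25 = 4.85 m.
A = π(1.25)² = 4.90874 m².
Resultant F = γ·h_c·A = 8.11287 × 4.85 × 4.90874 = 193.146 kN.
I_c = πr⁴/4 = π × 1.25⁴/4 = 1.91748 m⁴.
Centre of pressure: y_p = y_c + I_c/(y_c·A) = 4.85 + 1.91748/(4.85 × 4.90874) = 4.85 + 0.0805414 = 4.93054 m along the plane.
The resultant acts 1.25 + 0.0805414 = 1.33054 m (along the plate) below the hinge at the top edge, so the moment about the hinge is M = F × 1.33054 = 193.146 × 1.33054 = 256.988 kN·m.

M ≈ 257 kN·m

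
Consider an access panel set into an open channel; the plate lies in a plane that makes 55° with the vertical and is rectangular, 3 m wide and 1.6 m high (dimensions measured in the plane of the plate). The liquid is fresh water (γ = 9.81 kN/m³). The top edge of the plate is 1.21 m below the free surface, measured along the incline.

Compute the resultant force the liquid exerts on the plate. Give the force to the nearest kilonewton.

γ = 9.81 kN/m³.
The plate makes 55° with the vertical, i.e. θ = 90° − 55° = 35° to the horizontal. Measuring y along the incline from the free-surface line, vertical depth h = y·sinθ with sinθ = 0.573576.
The centroid lies 1.6/2 = 0.8 m below the top edge, so y_c = 1.21 + 0.8 = 2.01 m and h_c = 2.01 × 0.573576 = 1.15289 m.
A = 3 × 1.6 = 4.8 m².
Resultant F = γ·h_c·A = 9.81 × 1.15289 × 4.8 = 54.2873 kN.

F ≈ 54 kN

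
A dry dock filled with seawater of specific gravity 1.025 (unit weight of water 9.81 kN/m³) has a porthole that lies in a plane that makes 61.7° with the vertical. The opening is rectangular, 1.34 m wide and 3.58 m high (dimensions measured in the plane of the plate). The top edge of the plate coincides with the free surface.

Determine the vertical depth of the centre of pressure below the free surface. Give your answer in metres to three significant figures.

γ = 1.025 × 9.81 = 10.05525 kN/m³.
The plate makes 61.7° with the vertical, i.e. θ = 90° − 61.7° = 28.3° to the horizontal. Measuring y along the incline from the free-surface line, vertical depth h = y·sinθ with sinθ = 0.474088.
The centroid lies 3.58/2 = 1.79 m below the top edge, so y_c = 1.79 m and h_c = 1.79 × 0.474088 = 0.848618 m.
A = 1.34 × 3.58 = 4.7972 m².
Resultant F = γ·h_c·A = 10.05525 × 0.848618 × 4.7972 = 40.9348 kN.
I_c = b·h³/12 = 1.34 × 3.58³/12 = 5.12357 m⁴.
Centre of pressure: y_p = y_c + I_c/(y_c·A) = 1.79 + 5.12357/(1.79 × 4.7972) = 1.79 + 0.596667 = 2.38667 m along the plane.
Vertically, h_p = y_p·sinθ = 2.38667 × 0.474088 = 1.13149 m.

h_p = 1.13 m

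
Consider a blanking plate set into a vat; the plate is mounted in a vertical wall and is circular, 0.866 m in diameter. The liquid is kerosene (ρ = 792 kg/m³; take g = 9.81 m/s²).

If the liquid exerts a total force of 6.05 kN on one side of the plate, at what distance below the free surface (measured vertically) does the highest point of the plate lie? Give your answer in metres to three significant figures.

γ = ρg = 792 × 9.81 / 1000 = 7.76952 kN/m³.
A = π(0.433)² = 0.589014 m².
From F = γ·h_c·A, the centroid depth is h_c = 6.05/(7.76952 × 0.589014) = 1.32201 m.
The centroid is at the centre, 0.433 m below the top of the plate, so the highest point sits at h_top = 1.32201 − 0.433 = 0.88901 m below the surface.

d_top ≈ 0.889 m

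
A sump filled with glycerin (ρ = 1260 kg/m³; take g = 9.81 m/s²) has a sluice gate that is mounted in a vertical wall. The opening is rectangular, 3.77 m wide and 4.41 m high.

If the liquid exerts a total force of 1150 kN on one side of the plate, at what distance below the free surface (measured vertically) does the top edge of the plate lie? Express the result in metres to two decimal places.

d_top ≈ 3.39 m

γ = ρg = 1260 × 9.81 / 1000 = 12.3606 kN/m³.
A = 3.77 × 4.41 = 16.6257 m².
From F = γ·h_c·A, the centroid depth is h_c = 1150/(12.3606 × 16.6257) = 5.59601 m.
The centroid lies 4.41/2 = 2.205 m below the top edge, so the top edge sits at h_top = 5.59601 − 2.205 = 3.39101 m below the surface.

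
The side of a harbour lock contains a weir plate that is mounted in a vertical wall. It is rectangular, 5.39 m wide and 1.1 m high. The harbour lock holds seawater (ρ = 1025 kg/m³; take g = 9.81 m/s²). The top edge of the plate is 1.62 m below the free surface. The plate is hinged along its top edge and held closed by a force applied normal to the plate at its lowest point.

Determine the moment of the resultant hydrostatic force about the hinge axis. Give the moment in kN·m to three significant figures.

M ≈ 77.2 kN·m

γ = ρg = 1025 × 9.81 / 1000 = 10.05525 kN/m³.
The centroid lies 1.1/2 = 0.55 m below the top edge, so the centroid depth is h_c = 1.62 + 0.55 = 2.17 m.
A = 5.39 × 1.1 = 5.929 m².
Resultant F = γ·h_c·A = 10.05525 × 2.17 × 5.929 = 129.37 kN.
I_c = b·h³/12 = 5.39 × 1.1³/12 = 0.597841 m⁴.
Centre of pressure: y_p = y_c + I_c/(y_c·A) = 2.17 + 0.597841/(2.17 × 5.929) = 2.17 + 0.046467 = 2.21647 m along the plane.
The resultant acts 0.55 + 0.046467 = 0.596467 m (along the plate) below the hinge at the top edge, so the moment about the hinge is M = F × 0.596467 = 129.37 × 0.596467 = 77.1649 kN·m.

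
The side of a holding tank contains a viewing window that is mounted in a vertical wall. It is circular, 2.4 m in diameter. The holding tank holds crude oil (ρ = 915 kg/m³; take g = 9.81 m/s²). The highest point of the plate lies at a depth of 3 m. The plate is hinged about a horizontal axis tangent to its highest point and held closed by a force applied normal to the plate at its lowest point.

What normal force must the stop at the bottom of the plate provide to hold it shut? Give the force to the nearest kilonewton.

P ≈ 91 kN

γ = ρg = 915 × 9.81 / 1000 = 8.97615 kN/m³.
The centroid is at the centre, 1.2 m below the top of the plate, so the centroid depth is h_c = 3 + 1.2 = 4.2 m.
A = π(1.2)² = 4.52389 m².
Resultant F = γ·h_c·A = 8.97615 × 4.2 × 4.52389 = 170.55 kN.
I_c = πr⁴/4 = π × 1.2⁴/4 = 1.6286 m⁴.
Centre of pressure: y_p = y_c + I_c/(y_c·A) = 4.2 + 1.6286/(4.2 × 4.52389) = 4.2 + 0.0857143 = 4.28571 m along the plane.
The resultant acts 1.2 + 0.0857143 = 1.28571 m (along the plate) below the hinge at the top edge, so the moment about the hinge is M = F × 1.28571 = 170.55 × 1.28571 = 219.278 kN·m.
A normal force at the bottom, 2.4 m from the hinge, must supply this moment: P = 219.278/2.4 = 91.3658 kN.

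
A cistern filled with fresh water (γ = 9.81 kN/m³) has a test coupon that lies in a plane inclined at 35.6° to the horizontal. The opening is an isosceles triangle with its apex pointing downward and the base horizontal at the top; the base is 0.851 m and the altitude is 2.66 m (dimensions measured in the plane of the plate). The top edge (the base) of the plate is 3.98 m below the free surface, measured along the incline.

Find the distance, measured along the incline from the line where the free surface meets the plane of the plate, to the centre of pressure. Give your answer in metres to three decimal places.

γ = 9.81 kN/m³.
Let θ = 35.6° be the plate's angle to the horizontal; measure y along the incline from where the plane meets the free surface. Vertical depth h = y·sinθ with sinθ = 0.582123.
With the apex down, the centroid sits h/3 = 2.66/3 = 0.886667 m below the base (the top edge), so y_c = 3.98 + 0.886667 = 4.86667 m and h_c = 4.86667 × 0.582123 = 2.833 m.
A = ½ × 0.851 × 2.66 = 1.13183 m².
Resultant F = γ·h_c·A = 9.81 × 2.833 × 1.13183 = 31.4555 kN.
I_c = b·h³/36 = 0.851 × 2.66³/36 = 0.44491 m⁴.
Centre of pressure: y_p = y_c + I_c/(y_c·A) = 4.86667 + 0.44491/(4.86667 × 1.13183) = 4.86667 + 0.0807717 = 4.94744 m along the plane.

y_p = 4.947 m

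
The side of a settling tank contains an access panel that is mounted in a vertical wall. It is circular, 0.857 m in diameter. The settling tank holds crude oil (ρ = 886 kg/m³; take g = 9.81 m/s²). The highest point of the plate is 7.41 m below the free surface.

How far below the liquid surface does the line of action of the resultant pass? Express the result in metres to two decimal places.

γ = ρg = 886 × 9.81 / 1000 = 8.69166 kN/m³.
The centroid is at the centre, 0.4285 m below the top of the plate, so the centroid depth is h_c = 7.41 + 0.4285 = 7.8385 m.
A = π(0.4285)² = 0.576835 m².
Resultant F = γ·h_c·A = 8.69166 × 7.8385 × 0.576835 = 39.2995 kN.
I_c = πr⁴/4 = π × 0.4285⁴/4 = 0.0264785 m⁴.
Centre of pressure: y_p = y_c + I_c/(y_c·A) = 7.8385 + 0.0264785/(7.8385 × 0.576835) = 7.8385 + 0.0058561 = 7.84436 m along the plane.

h_p = 7.84 m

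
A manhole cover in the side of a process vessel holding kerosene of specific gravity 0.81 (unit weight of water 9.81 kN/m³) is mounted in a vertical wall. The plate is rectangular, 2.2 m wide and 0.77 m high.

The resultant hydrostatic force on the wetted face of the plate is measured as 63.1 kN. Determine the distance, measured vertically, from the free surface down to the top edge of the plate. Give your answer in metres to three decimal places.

d_top ≈ 4.303 m

γ = 0.81 × 9.81 = 7.9461 kN/m³.
A = 2.2 × 0.77 = 1.694 m².
From F = γ·h_c·A, the centroid depth is h_c = 63.1/(7.9461 × 1.694) = 4.68772 m.
The centroid lies 0.77/2 = 0.385 m below the top edge, so the top edge sits at h_top = 4.68772 − 0.385 = 4.30272 m below the surface.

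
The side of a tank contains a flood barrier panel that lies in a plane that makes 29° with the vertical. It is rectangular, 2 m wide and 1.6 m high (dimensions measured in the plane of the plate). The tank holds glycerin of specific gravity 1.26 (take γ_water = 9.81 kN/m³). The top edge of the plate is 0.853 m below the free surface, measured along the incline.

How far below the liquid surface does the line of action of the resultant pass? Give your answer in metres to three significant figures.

h_p = 1.56 m

γ = 1.26 × 9.81 = 12.3606 kN/m³.
The plate makes 29° with the vertical, i.e. θ = 90° − 29° = 61° to the horizontal. Measuring y along the incline from the free-surface line, vertical depth h = y·sinθ with sinθ = 0.874620.
The centroid lies 1.6/2 = 0.8 m below the top edge, so y_c = 0.853 + 0.8 = 1.653 m and h_c = 1.653 × 0.874620 = 1.44575 m.
A = 2 × 1.6 = 3.2 m².
Resultant F = γ·h_c·A = 12.3606 × 1.44575 × 3.2 = 57.1851 kN.
I_c = b·h³/12 = 2 × 1.6³/12 = 0.682667 m⁴.
Centre of pressure: y_p = y_c + I_c/(y_c·A) = 1.653 + 0.682667/(1.653 × 3.2) = 1.653 + 0.129058 = 1.78206 m along the plane.
Vertically, h_p = y_p·sinθ = 1.78206 × 0.874620 = 1.55863 m.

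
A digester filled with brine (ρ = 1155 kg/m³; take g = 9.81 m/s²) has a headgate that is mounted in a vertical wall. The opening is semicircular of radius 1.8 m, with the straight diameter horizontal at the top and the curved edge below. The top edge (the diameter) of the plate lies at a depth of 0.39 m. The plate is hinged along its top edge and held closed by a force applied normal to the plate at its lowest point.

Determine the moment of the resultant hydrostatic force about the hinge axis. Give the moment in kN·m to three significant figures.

M ≈ 63.9 kN·m

γ = ρg = 1155 × 9.81 / 1000 = 11.33055 kN/m³.
The centroid of a semicircle lies 4r/(3π) = 0.763944 m from the diameter, here below the top edge, so the centroid depth is h_c = 0.39 + 0.763944 = 1.15394 m.
A = πr²/2 = π × 1.8²/2 = 5.08938 m².
Resultant F = γ·h_c·A = 11.33055 × 1.15394 × 5.08938 = 66.5425 kN.
I_c = (π/8 − 8/(9π))·r⁴ = 0.109757 × 1.8⁴ = 1.15219 m⁴.
Centre of pressure: y_p = y_c + I_c/(y_c·A) = 1.15394 + 1.15219/(1.15394 × 5.08938) = 1.15394 + 0.19619 = 1.35013 m along the plane.
The resultant acts 0.763944 + 0.19619 = 0.960134 m (along the plate) below the hinge at the top edge, so the moment about the hinge is M = F × 0.960134 = 66.5425 × 0.960134 = 63.8897 kN·m.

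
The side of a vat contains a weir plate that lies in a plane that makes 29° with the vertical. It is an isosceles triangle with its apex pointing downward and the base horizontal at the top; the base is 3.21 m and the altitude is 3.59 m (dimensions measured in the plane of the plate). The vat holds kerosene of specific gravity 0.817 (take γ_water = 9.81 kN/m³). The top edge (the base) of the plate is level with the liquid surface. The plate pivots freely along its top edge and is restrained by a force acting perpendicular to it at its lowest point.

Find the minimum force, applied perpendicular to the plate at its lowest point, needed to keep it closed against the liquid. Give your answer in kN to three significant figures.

P ≈ 24.2 kN

γ = 0.817 × 9.81 = 8.01477 kN/m³.
The plate makes 29° with the vertical, i.e. θ = 90° − 29° = 61° to the horizontal. Measuring y along the incline from the free-surface line, vertical depth h = y·sinθ with sinθ = 0.874620.
With the apex down, the centroid sits h/3 = 3.59/3 = 1.19667 m below the base (the top edge), so y_c = 1.19667 m and h_c = 1.19667 × 0.874620 = 1.04663 m.
A = ½ × 3.21 × 3.59 = 5.76195 m².
Resultant F = γ·h_c·A = 8.01477 × 1.04663 × 5.76195 = 48.3341 kN.
I_c = b·h³/36 = 3.21 × 3.59³/36 = 4.12559 m⁴.
Centre of pressure: y_p = y_c + I_c/(y_c·A) = 1.19667 + 4.12559/(1.19667 × 5.76195) = 1.19667 + 0.598332 = 1.795 m along the plane.
The resultant acts 1.19667 + 0.598332 = 1.795 m (along the plate) below the hinge at the top edge, so the moment about the hinge is M = F × 1.795 = 48.3341 × 1.795 = 86.7597 kN·m.
A normal force at the bottom, 3.59 m from the hinge, must supply this moment: P = 86.7597/3.59 = 24.167 kN.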